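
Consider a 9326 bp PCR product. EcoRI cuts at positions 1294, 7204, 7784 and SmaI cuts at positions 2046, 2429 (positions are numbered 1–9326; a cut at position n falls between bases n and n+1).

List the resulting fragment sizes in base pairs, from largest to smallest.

4775, 1542, 1294, 752, 580, 383 bp

Combined cut positions (sorted): 1294, 2046, 2429, 7204, 7784.
Linear molecule, 5 cuts → 6 fragments:
  1294 − 0 = 1294 bp
  2046 − 1294 = 752 bp
  2429 − 2046 = 383 bp
  7204 − 2429 = 4775 bp
  7784 − 7204 = 580 bp
  9326 − 7784 = 1542 bp
Sorted largest to smallest: 4775, 1542, 1294, 752, 580, 383 bp.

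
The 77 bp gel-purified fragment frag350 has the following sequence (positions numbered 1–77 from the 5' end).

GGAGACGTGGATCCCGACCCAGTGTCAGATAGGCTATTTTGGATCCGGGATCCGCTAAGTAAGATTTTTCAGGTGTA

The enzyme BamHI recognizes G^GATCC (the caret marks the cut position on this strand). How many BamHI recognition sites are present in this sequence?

GGATCC occurs starting at positions 9, 41, 48.
BamHI cuts at 3 sites.

3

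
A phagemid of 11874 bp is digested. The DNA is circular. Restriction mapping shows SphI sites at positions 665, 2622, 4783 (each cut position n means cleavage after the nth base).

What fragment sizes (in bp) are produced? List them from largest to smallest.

7756, 2161, 1957 bp

Circular molecule, 3 cuts → 3 fragments:
  2622 − 665 = 1957 bp
  4783 − 2622 = 2161 bp
  wrap: 11874 − 4783 + 665 = 7756 bp
Sorted largest to smallest: 7756, 2161, 1957 bp.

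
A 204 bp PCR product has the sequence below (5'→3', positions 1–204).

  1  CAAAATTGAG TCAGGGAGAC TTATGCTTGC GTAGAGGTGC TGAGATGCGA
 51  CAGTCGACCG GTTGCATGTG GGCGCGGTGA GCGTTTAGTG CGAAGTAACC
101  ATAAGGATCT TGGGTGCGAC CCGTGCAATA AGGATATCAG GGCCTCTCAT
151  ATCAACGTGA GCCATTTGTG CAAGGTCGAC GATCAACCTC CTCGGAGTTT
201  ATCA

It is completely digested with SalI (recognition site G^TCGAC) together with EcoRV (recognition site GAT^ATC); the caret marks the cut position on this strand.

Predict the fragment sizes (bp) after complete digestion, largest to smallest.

82, 53, 40, 29 bp

SalI sites (GTCGAC) start at positions 53, 175.
SalI cuts after the first base of each site, so after positions 53, 175.
The EcoRV site (GATATC) starts at position 133.
EcoRV cuts after base 3 of each site, so after position 135.
Combined cut positions: 53, 135, 175.
Linear molecule, 3 cuts → 4 fragments:
  1–53 → 53 bp
  54–135 → 82 bp
  136–175 → 40 bp
  176–204 → 29 bp
Sorted largest to smallest: 82, 53, 40, 29 bp.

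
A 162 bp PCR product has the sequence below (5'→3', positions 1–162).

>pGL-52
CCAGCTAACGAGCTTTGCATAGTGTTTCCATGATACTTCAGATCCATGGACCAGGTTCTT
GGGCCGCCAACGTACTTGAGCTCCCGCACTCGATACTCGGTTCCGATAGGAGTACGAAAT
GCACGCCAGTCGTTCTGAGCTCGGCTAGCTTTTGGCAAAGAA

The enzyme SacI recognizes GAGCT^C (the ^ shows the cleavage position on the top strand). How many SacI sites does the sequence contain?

2

GAGCTC occurs starting at positions 78, 137.
SacI cuts at 2 sites.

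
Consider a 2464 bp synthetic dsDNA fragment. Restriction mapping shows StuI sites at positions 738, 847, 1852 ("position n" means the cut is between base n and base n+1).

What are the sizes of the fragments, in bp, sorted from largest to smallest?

1005, 738, 612, 109 bp

Linear molecule, 3 cuts → 4 fragments:
  738 − 0 = 738 bp
  847 − 738 = 109 bp
  1852 − 847 = 1005 bp
  2464 − 1852 = 612 bp
Sorted largest to smallest: 1005, 738, 612, 109 bp.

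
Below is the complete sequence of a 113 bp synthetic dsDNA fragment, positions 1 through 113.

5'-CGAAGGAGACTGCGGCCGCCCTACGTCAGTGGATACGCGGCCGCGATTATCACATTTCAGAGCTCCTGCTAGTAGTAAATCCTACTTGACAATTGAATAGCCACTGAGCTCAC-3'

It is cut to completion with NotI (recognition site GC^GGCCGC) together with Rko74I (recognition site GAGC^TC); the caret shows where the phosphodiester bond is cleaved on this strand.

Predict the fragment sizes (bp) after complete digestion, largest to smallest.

46, 25, 25, 13, 4 bp

NotI sites (GCGGCCGC) start at positions 12, 37.
NotI cuts after base 2 of each site, so after positions 13, 38.
Rko74I sites (GAGCTC) start at positions 60, 106.
Rko74I cuts after base 4 of each site, so after positions 63, 109.
Combined cut positions: 13, 38, 63, 109.
Linear molecule, 4 cuts → 5 fragments:
  1–13 → 13 bp
  14–38 → 25 bp
  39–63 → 25 bp
  64–109 → 46 bp
  110–113 → 4 bp
Sorted largest to smallest: 46, 25, 25, 13, 4 bp.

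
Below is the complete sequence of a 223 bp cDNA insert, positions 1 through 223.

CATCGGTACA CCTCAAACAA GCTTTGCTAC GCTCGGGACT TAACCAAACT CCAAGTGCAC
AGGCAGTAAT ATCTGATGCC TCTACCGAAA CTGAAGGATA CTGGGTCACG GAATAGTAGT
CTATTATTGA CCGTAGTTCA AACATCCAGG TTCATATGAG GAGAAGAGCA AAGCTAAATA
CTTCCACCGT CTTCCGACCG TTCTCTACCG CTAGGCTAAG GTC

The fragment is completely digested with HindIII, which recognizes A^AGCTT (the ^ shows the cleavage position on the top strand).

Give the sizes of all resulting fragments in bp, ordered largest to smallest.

204, 19 bp

The HindIII site (AAGCTT) starts at position 19.
HindIII cuts after the first base of each site, so after position 19.
Linear molecule, 1 cut → 2 fragments:
  1–19 → 19 bp
  20–223 → 204 bp
Sorted largest to smallest: 204, 19 bp.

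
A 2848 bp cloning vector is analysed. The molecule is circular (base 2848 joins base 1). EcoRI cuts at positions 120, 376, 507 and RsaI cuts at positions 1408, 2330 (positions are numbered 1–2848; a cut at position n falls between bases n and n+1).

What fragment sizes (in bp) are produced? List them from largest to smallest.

922, 901, 638, 256, 131 bp

Combined cut positions (sorted): 120, 376, 507, 1408, 2330.
Circular molecule, 5 cuts → 5 fragments:
  376 − 120 = 256 bp
  507 − 376 = 131 bp
  1408 − 507 = 901 bp
  2330 − 1408 = 922 bp
  wrap: 2848 − 2330 + 120 = 638 bp
Sorted largest to smallest: 922, 901, 638, 256, 131 bp.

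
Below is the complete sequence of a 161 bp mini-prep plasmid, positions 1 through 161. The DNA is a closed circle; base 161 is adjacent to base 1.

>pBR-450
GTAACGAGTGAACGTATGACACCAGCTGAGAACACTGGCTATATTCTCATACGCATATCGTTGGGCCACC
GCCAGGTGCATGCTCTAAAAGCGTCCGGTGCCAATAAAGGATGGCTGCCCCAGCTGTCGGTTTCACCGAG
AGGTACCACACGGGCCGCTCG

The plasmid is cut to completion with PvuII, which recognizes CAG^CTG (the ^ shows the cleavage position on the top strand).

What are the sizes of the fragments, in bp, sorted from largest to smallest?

98, 63 bp

PvuII sites (CAGCTG) start at positions 23, 121.
PvuII cuts after base 3 of each site, so after positions 25, 123.
Circular molecule, 2 cuts → 2 fragments:
  26–123 → 98 bp
  124–161 then 1–25 → 38 + 25 = 63 bp
Sorted largest to smallest: 98, 63 bp.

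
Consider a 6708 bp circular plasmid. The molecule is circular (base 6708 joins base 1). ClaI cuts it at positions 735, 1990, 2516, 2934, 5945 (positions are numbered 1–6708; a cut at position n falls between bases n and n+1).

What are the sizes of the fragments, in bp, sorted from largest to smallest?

3011, 1498, 1255, 526, 418 bp

Circular molecule, 5 cuts → 5 fragments:
  1990 − 735 = 1255 bp
  2516 − 1990 = 526 bp
  2934 − 2516 = 418 bp
  5945 − 2934 = 3011 bp
  wrap: 6708 − 5945 + 735 = 1498 bp
Sorted largest to smallest: 3011, 1498, 1255, 526, 418 bp.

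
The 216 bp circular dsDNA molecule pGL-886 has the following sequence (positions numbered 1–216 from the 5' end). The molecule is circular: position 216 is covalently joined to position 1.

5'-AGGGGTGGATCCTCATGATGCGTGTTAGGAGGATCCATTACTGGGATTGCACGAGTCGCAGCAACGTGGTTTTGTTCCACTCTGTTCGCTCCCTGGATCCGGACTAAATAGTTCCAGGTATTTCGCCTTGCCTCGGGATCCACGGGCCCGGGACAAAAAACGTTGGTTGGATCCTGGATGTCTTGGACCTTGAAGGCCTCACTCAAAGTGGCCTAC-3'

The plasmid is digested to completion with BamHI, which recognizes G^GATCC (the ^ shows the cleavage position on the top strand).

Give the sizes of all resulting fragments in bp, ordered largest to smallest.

64, 54, 41, 33, 24 bp

BamHI sites (GGATCC) start at positions 7, 31, 95, 136, 169.
BamHI cuts after the first base of each site, so after positions 7, 31, 95, 136, 169.
Circular molecule, 5 cuts → 5 fragments:
  8–31 → 24 bp
  32–95 → 64 bp
  96–136 → 41 bp
  137–169 → 33 bp
  170–216 then 1–7 → 47 + 7 = 54 bp
Sorted largest to smallest: 64, 54, 41, 33, 24 bp.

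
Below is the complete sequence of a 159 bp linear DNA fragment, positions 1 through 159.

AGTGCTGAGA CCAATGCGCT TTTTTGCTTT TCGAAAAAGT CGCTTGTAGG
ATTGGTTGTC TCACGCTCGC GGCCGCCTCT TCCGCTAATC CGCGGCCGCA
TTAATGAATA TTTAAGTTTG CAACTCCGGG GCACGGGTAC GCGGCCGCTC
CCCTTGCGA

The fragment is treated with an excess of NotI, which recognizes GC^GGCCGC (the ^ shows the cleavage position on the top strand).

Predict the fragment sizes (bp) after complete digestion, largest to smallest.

NotI sites (GCGGCCGC) start at positions 69, 92, 141.
NotI cuts after base 2 of each site, so after positions 70, 93, 142.
Linear molecule, 3 cuts → 4 fragments:
  1–70 → 70 bp
  71–93 → 23 bp
  94–142 → 49 bp
  143–159 → 17 bp
Sorted largest to smallest: 70, 49, 23, 17 bp.

70, 49, 23, 17 bp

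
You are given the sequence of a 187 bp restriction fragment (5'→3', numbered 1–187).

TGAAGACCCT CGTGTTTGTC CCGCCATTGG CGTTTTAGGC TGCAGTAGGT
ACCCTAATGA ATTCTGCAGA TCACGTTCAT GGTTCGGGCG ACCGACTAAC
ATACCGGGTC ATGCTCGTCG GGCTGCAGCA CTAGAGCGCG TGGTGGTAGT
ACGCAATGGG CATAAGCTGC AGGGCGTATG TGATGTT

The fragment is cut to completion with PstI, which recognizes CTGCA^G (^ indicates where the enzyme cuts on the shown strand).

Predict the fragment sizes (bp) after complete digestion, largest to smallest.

PstI sites (CTGCAG) start at positions 40, 64, 123, 167.
PstI cuts after base 5 of each site (before the last base), so after positions 44, 68, 127, 171.
Linear molecule, 4 cuts → 5 fragments:
  1–44 → 44 bp
  45–68 → 24 bp
  69–127 → 59 bp
  128–171 → 44 bp
  172–187 → 16 bp
Sorted largest to smallest: 59, 44, 44, 24, 16 bp.

59, 44, 44, 24, 16 bp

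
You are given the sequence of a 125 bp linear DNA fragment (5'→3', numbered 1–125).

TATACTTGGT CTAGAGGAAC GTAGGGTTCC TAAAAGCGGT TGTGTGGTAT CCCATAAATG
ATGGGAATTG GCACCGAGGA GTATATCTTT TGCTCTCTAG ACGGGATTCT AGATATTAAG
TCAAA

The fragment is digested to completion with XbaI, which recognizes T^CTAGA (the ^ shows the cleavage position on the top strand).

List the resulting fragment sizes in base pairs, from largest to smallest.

XbaI sites (TCTAGA) start at positions 10, 96, 108.
XbaI cuts after the first base of each site, so after positions 10, 96, 108.
Linear molecule, 3 cuts → 4 fragments:
  1–10 → 10 bp
  11–96 → 86 bp
  97–108 → 12 bp
  109–125 → 17 bp
Sorted largest to smallest: 86, 17, 12, 10 bp.

86, 17, 12, 10 bp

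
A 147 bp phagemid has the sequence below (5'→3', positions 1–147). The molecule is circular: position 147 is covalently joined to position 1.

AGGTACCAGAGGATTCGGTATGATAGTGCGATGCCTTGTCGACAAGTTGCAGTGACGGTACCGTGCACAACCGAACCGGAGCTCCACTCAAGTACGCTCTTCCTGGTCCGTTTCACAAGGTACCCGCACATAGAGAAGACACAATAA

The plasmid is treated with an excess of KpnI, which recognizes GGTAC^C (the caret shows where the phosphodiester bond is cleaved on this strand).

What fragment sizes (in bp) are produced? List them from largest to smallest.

KpnI sites (GGTACC) start at positions 2, 57, 119.
KpnI cuts after base 5 of each site (before the last base), so after positions 6, 61, 123.
Circular molecule, 3 cuts → 3 fragments:
  7–61 → 55 bp
  62–123 → 62 bp
  124–147 then 1–6 → 24 + 6 = 30 bp
Sorted largest to smallest: 62, 55, 30 bp.

62, 55, 30 bp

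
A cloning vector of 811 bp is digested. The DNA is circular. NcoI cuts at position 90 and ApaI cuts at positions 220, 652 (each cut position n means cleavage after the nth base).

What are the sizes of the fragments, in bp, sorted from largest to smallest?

432, 249, 130 bp

Combined cut positions (sorted): 90, 220, 652.
Circular molecule, 3 cuts → 3 fragments:
  220 − 90 = 130 bp
  652 − 220 = 432 bp
  wrap: 811 − 652 + 90 = 249 bp
Sorted largest to smallest: 432, 249, 130 bp.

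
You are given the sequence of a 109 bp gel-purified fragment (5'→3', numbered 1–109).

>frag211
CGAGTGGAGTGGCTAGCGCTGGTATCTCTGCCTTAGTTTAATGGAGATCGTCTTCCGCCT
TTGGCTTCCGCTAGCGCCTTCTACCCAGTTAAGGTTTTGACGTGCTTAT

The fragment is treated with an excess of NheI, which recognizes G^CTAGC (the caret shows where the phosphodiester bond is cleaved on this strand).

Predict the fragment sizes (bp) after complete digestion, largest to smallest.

NheI sites (GCTAGC) start at positions 12, 70.
NheI cuts after the first base of each site, so after positions 12, 70.
Linear molecule, 2 cuts → 3 fragments:
  1–12 → 12 bp
  13–70 → 58 bp
  71–109 → 39 bp
Sorted largest to smallest: 58, 39, 12 bp.

58, 39, 12 bp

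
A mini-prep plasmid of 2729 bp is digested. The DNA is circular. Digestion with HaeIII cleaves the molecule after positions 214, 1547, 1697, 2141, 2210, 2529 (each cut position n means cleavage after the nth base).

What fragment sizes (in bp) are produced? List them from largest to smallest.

Circular molecule, 6 cuts → 6 fragments:
  1547 − 214 = 1333 bp
  1697 − 1547 = 150 bp
  2141 − 1697 = 444 bp
  2210 − 2141 = 69 bp
  2529 − 2210 = 319 bp
  wrap: 2729 − 2529 + 214 = 414 bp
Sorted largest to smallest: 1333, 444, 414, 319, 150, 69 bp.

1333, 444, 414, 319, 150, 69 bp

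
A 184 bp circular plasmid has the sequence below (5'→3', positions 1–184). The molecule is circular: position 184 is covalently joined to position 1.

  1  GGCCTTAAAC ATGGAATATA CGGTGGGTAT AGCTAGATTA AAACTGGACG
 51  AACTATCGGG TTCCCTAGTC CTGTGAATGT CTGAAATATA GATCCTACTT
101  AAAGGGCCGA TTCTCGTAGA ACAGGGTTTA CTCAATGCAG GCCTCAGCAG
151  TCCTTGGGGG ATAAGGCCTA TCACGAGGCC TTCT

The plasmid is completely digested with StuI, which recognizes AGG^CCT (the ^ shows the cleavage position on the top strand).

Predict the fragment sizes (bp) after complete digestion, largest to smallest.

StuI sites (AGGCCT) start at positions 139, 164, 176.
StuI cuts after base 3 of each site, so after positions 141, 166, 178.
Circular molecule, 3 cuts → 3 fragments:
  142–166 → 25 bp
  167–178 → 12 bp
  179–184 then 1–141 → 6 + 141 = 147 bp
Sorted largest to smallest: 147, 25, 12 bp.

147, 25, 12 bp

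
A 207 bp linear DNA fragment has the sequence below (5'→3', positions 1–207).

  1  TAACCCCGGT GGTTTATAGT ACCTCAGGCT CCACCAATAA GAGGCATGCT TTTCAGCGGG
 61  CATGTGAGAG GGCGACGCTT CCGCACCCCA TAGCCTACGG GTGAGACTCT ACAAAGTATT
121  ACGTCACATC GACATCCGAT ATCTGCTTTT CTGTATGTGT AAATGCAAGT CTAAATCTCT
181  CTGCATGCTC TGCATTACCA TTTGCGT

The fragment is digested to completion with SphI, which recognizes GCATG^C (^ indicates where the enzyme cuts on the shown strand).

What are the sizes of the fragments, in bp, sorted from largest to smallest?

SphI sites (GCATGC) start at positions 44, 183.
SphI cuts after base 5 of each site (before the last base), so after positions 48, 187.
Linear molecule, 2 cuts → 3 fragments:
  1–48 → 48 bp
  49–187 → 139 bp
  188–207 → 20 bp
Sorted largest to smallest: 139, 48, 20 bp.

139, 48, 20 bp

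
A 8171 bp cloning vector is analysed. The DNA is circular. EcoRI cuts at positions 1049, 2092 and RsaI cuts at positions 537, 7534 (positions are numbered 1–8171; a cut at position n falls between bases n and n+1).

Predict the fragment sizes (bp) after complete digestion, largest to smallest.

Combined cut positions (sorted): 537, 1049, 2092, 7534.
Circular molecule, 4 cuts → 4 fragments:
  1049 − 537 = 512 bp
  2092 − 1049 = 1043 bp
  7534 − 2092 = 5442 bp
  wrap: 8171 − 7534 + 537 = 1174 bp
Sorted largest to smallest: 5442, 1174, 1043, 512 bp.

5442, 1174, 1043, 512 bp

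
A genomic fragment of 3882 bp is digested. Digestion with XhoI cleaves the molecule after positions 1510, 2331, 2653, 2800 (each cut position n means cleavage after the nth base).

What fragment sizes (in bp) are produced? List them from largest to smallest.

1510, 1082, 821, 322, 147 bp

Linear molecule, 4 cuts → 5 fragments:
  1510 − 0 = 1510 bp
  2331 − 1510 = 821 bp
  2653 − 2331 = 322 bp
  2800 − 2653 = 147 bp
  3882 − 2800 = 1082 bp
Sorted largest to smallest: 1510, 1082, 821, 322, 147 bp.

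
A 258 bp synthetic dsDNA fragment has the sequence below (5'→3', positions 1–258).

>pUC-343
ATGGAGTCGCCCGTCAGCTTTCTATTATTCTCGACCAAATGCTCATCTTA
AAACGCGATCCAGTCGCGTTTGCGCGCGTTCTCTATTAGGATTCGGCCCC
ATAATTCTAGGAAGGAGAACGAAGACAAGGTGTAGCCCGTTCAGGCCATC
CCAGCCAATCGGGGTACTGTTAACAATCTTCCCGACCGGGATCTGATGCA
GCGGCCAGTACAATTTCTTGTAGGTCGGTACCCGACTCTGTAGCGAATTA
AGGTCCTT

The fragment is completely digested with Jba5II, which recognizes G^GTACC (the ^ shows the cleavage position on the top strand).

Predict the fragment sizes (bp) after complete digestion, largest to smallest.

227, 31 bp

The Jba5II site (GGTACC) starts at position 227.
Jba5II cuts after the first base of each site, so after position 227.
Linear molecule, 1 cut → 2 fragments:
  1–227 → 227 bp
  228–258 → 31 bp
Sorted largest to smallest: 227, 31 bp.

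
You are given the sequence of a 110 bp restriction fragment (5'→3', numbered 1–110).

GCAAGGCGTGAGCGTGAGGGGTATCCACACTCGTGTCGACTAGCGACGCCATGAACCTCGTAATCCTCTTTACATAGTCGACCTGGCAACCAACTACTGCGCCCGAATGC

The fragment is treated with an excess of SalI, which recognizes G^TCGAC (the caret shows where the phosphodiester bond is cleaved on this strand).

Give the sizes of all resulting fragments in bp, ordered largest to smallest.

SalI sites (GTCGAC) start at positions 35, 77.
SalI cuts after the first base of each site, so after positions 35, 77.
Linear molecule, 2 cuts → 3 fragments:
  1–35 → 35 bp
  36–77 → 42 bp
  78–110 → 33 bp
Sorted largest to smallest: 42, 35, 33 bp.

42, 35, 33 bp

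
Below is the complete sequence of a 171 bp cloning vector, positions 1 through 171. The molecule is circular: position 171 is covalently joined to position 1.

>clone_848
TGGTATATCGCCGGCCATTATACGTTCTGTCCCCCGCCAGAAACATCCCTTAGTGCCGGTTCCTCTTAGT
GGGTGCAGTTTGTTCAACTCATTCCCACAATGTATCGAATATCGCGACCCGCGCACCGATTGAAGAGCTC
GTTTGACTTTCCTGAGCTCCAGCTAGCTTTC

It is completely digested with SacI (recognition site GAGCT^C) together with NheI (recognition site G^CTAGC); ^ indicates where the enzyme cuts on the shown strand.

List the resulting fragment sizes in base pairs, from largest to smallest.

SacI sites (GAGCTC) start at positions 135, 154.
SacI cuts after base 5 of each site (before the last base), so after positions 139, 158.
The NheI site (GCTAGC) starts at position 162.
NheI cuts after the first base of each site, so after position 162.
Combined cut positions: 139, 158, 162.
Circular molecule, 3 cuts → 3 fragments:
  140–158 → 19 bp
  159–162 → 4 bp
  163–171 then 1–139 → 9 + 139 = 148 bp
Sorted largest to smallest: 148, 19, 4 bp.

148, 19, 4 bp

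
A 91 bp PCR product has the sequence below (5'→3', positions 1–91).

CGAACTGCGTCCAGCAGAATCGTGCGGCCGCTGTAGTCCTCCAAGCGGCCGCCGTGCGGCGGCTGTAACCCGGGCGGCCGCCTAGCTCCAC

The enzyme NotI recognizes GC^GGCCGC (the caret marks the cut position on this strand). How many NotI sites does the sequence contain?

GCGGCCGC occurs starting at positions 24, 45, 74.
NotI cuts at 3 sites.

3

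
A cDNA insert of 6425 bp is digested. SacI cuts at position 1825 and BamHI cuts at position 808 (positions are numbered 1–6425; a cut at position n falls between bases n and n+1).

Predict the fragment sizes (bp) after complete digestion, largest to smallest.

4600, 1017, 808 bp

Combined cut positions (sorted): 808, 1825.
Linear molecule, 2 cuts → 3 fragments:
  808 − 0 = 808 bp
  1825 − 808 = 1017 bp
  6425 − 1825 = 4600 bp
Sorted largest to smallest: 4600, 1017, 808 bp.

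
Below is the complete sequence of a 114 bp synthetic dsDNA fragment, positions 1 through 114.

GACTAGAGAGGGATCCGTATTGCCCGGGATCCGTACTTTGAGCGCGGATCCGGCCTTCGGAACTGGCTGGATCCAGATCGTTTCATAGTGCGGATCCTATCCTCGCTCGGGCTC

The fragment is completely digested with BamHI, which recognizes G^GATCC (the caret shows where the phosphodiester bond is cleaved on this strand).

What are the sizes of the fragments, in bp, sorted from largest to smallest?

BamHI sites (GGATCC) start at positions 11, 27, 46, 69, 92.
BamHI cuts after the first base of each site, so after positions 11, 27, 46, 69, 92.
Linear molecule, 5 cuts → 6 fragments:
  1–11 → 11 bp
  12–27 → 16 bp
  28–46 → 19 bp
  47–69 → 23 bp
  70–92 → 23 bp
  93–114 → 22 bp
Sorted largest to smallest: 23, 23, 22, 19, 16, 11 bp.

23, 23, 22, 19, 16, 11 bp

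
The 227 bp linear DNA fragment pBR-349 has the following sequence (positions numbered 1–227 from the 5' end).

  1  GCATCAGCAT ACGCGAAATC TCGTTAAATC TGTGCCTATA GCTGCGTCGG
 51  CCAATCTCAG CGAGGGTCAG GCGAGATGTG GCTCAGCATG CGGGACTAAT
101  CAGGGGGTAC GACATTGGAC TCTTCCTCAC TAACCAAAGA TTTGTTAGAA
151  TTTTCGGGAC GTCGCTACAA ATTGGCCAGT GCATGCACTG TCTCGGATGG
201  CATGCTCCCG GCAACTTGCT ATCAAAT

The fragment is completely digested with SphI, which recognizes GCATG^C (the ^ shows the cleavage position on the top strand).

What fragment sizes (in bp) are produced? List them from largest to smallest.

95, 90, 23, 19 bp

SphI sites (GCATGC) start at positions 86, 181, 200.
SphI cuts after base 5 of each site (before the last base), so after positions 90, 185, 204.
Linear molecule, 3 cuts → 4 fragments:
  1–90 → 90 bp
  91–185 → 95 bp
  186–204 → 19 bp
  205–227 → 23 bp
Sorted largest to smallest: 95, 90, 23, 19 bp.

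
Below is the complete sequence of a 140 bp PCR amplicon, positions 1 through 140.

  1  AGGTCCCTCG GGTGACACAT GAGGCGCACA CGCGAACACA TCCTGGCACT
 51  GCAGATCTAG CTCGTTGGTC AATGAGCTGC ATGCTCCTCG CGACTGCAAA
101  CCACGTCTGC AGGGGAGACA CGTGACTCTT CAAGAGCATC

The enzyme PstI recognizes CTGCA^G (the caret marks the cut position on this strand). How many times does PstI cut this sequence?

CTGCAG occurs starting at positions 49, 107.
PstI cuts at 2 sites.

2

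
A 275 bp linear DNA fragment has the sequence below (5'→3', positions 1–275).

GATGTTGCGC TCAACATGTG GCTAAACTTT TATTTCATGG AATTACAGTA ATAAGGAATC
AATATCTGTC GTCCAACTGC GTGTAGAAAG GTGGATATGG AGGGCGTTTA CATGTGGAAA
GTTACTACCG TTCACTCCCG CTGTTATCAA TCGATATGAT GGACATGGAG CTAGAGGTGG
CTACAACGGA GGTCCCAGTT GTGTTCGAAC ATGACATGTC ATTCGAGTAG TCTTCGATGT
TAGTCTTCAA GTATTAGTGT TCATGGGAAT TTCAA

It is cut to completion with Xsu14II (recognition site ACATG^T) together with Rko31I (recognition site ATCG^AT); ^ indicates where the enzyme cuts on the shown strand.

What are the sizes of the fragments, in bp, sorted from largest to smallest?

Xsu14II sites (ACATGT) start at positions 14, 110, 214.
Xsu14II cuts after base 5 of each site (before the last base), so after positions 18, 114, 218.
The Rko31I site (ATCGAT) starts at position 150.
Rko31I cuts after base 4 of each site, so after position 153.
Combined cut positions: 18, 114, 153, 218.
Linear molecule, 4 cuts → 5 fragments:
  1–18 → 18 bp
  19–114 → 96 bp
  115–153 → 39 bp
  154–218 → 65 bp
  219–275 → 57 bp
Sorted largest to smallest: 96, 65, 57, 39, 18 bp.

96, 65, 57, 39, 18 bp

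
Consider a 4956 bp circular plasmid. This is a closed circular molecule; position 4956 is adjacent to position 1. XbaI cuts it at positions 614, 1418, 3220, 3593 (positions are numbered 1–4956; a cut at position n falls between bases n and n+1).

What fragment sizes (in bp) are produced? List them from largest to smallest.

1977, 1802, 804, 373 bp

Circular molecule, 4 cuts → 4 fragments:
  1418 − 614 = 804 bp
  3220 − 1418 = 1802 bp
  3593 − 3220 = 373 bp
  wrap: 4956 − 3593 + 614 = 1977 bp
Sorted largest to smallest: 1977, 1802, 804, 373 bp.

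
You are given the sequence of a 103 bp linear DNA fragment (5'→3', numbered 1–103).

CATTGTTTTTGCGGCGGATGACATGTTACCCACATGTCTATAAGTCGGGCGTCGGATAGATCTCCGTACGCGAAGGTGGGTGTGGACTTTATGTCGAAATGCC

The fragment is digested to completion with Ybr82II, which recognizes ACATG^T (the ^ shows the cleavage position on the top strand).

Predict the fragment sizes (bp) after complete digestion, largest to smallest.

67, 25, 11 bp

Ybr82II sites (ACATGT) start at positions 21, 32.
Ybr82II cuts after base 5 of each site (before the last base), so after positions 25, 36.
Linear molecule, 2 cuts → 3 fragments:
  1–25 → 25 bp
  26–36 → 11 bp
  37–103 → 67 bp
Sorted largest to smallest: 67, 25, 11 bp.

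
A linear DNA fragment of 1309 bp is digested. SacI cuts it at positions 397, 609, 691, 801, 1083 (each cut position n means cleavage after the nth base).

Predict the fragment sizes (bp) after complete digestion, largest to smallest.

397, 282, 226, 212, 110, 82 bp

Linear molecule, 5 cuts → 6 fragments:
  397 − 0 = 397 bp
  609 − 397 = 212 bp
  691 − 609 = 82 bp
  801 − 691 = 110 bp
  1083 − 801 = 282 bp
  1309 − 1083 = 226 bp
Sorted largest to smallest: 397, 282, 226, 212, 110, 82 bp.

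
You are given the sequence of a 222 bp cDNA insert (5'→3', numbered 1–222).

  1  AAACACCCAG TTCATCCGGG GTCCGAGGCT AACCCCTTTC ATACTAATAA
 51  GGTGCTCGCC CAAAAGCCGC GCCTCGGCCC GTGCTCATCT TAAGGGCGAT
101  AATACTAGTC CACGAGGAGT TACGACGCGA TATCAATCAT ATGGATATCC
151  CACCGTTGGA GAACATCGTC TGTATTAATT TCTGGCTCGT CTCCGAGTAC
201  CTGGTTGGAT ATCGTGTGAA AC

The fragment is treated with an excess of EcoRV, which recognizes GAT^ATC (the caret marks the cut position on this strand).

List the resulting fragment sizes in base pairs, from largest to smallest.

EcoRV sites (GATATC) start at positions 129, 144, 208.
EcoRV cuts after base 3 of each site, so after positions 131, 146, 210.
Linear molecule, 3 cuts → 4 fragments:
  1–131 → 131 bp
  132–146 → 15 bp
  147–210 → 64 bp
  211–222 → 12 bp
Sorted largest to smallest: 131, 64, 15, 12 bp.

131, 64, 15, 12 bp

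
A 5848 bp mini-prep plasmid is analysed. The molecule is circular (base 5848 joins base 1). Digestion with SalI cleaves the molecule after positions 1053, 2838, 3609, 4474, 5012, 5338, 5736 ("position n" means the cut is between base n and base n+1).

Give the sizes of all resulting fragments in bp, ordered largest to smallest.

Circular molecule, 7 cuts → 7 fragments:
  2838 − 1053 = 1785 bp
  3609 − 2838 = 771 bp
  4474 − 3609 = 865 bp
  5012 − 4474 = 538 bp
  5338 − 5012 = 326 bp
  5736 − 5338 = 398 bp
  wrap: 5848 − 5736 + 1053 = 1165 bp
Sorted largest to smallest: 1785, 1165, 865, 771, 538, 398, 326 bp.

1785, 1165, 865, 771, 538, 398, 326 bp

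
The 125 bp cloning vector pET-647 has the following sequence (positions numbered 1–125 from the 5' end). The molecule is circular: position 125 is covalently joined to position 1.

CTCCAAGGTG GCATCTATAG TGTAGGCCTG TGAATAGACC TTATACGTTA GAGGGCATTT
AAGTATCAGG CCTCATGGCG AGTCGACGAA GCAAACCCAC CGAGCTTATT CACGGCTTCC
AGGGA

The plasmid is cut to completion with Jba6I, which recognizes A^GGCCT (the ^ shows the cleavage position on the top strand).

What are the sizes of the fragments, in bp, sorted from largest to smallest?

Jba6I sites (AGGCCT) start at positions 24, 68.
Jba6I cuts after the first base of each site, so after positions 24, 68.
Circular molecule, 2 cuts → 2 fragments:
  25–68 → 44 bp
  69–125 then 1–24 → 57 + 24 = 81 bp
Sorted largest to smallest: 81, 44 bp.

81, 44 bp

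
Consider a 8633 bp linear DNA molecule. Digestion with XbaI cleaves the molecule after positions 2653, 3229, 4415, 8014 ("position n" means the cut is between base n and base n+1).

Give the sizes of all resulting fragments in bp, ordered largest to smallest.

3599, 2653, 1186, 619, 576 bp

Linear molecule, 4 cuts → 5 fragments:
  2653 − 0 = 2653 bp
  3229 − 2653 = 576 bp
  4415 − 3229 = 1186 bp
  8014 − 4415 = 3599 bp
  8633 − 8014 = 619 bp
Sorted largest to smallest: 3599, 2653, 1186, 619, 576 bp.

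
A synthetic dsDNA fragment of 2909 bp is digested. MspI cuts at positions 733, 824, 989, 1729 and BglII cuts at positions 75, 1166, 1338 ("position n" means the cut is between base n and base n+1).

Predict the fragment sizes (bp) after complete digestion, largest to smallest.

1180, 658, 391, 177, 172, 165, 91, 75 bp

Combined cut positions (sorted): 75, 733, 824, 989, 1166, 1338, 1729.
Linear molecule, 7 cuts → 8 fragments:
  75 − 0 = 75 bp
  733 − 75 = 658 bp
  824 − 733 = 91 bp
  989 − 824 = 165 bp
  1166 − 989 = 177 bp
  1338 − 1166 = 172 bp
  1729 − 1338 = 391 bp
  2909 − 1729 = 1180 bp
Sorted largest to smallest: 1180, 658, 391, 177, 172, 165, 91, 75 bp.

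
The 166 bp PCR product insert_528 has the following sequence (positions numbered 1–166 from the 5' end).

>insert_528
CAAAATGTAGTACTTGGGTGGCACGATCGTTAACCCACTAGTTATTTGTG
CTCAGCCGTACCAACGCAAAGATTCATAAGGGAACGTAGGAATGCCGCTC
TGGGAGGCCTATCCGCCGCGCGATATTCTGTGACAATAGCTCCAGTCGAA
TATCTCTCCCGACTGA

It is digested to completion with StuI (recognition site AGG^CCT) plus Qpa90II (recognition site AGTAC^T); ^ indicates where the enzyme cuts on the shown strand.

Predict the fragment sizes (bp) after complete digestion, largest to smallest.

94, 59, 13 bp

The StuI site (AGGCCT) starts at position 105.
StuI cuts after base 3 of each site, so after position 107.
The Qpa90II site (AGTACT) starts at position 9.
Qpa90II cuts after base 5 of each site (before the last base), so after position 13.
Combined cut positions: 13, 107.
Linear molecule, 2 cuts → 3 fragments:
  1–13 → 13 bp
  14–107 → 94 bp
  108–166 → 59 bp
Sorted largest to smallest: 94, 59, 13 bp.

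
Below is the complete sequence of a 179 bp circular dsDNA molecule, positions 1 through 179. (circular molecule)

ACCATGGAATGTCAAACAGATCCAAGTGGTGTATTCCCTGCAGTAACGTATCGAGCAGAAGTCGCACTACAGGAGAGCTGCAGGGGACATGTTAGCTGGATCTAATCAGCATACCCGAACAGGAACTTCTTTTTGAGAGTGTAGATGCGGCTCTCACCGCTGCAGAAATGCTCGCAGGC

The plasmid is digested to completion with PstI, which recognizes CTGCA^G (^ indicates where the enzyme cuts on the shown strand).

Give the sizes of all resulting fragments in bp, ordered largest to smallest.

82, 57, 40 bp

PstI sites (CTGCAG) start at positions 38, 78, 160.
PstI cuts after base 5 of each site (before the last base), so after positions 42, 82, 164.
Circular molecule, 3 cuts → 3 fragments:
  43–82 → 40 bp
  83–164 → 82 bp
  165–179 then 1–42 → 15 + 42 = 57 bp
Sorted largest to smallest: 82, 57, 40 bp.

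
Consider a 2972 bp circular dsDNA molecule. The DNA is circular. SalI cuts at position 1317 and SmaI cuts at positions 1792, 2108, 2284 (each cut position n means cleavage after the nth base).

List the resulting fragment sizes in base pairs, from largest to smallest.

Combined cut positions (sorted): 1317, 1792, 2108, 2284.
Circular molecule, 4 cuts → 4 fragments:
  1792 − 1317 = 475 bp
  2108 − 1792 = 316 bp
  2284 − 2108 = 176 bp
  wrap: 2972 − 2284 + 1317 = 2005 bp
Sorted largest to smallest: 2005, 475, 316, 176 bp.

2005, 475, 316, 176 bp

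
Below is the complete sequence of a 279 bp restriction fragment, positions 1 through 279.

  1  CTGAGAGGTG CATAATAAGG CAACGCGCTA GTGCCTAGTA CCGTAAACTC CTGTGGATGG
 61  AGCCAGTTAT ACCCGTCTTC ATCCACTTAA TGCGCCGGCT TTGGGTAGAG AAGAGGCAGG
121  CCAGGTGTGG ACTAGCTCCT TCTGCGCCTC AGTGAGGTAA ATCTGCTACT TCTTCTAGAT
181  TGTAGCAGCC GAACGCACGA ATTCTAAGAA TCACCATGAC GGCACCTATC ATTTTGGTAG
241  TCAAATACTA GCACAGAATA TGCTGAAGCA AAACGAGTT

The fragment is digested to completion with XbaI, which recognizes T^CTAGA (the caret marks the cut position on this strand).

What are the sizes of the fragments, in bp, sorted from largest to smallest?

The XbaI site (TCTAGA) starts at position 174.
XbaI cuts after the first base of each site, so after position 174.
Linear molecule, 1 cut → 2 fragments:
  1–174 → 174 bp
  175–279 → 105 bp
Sorted largest to smallest: 174, 105 bp.

174, 105 bp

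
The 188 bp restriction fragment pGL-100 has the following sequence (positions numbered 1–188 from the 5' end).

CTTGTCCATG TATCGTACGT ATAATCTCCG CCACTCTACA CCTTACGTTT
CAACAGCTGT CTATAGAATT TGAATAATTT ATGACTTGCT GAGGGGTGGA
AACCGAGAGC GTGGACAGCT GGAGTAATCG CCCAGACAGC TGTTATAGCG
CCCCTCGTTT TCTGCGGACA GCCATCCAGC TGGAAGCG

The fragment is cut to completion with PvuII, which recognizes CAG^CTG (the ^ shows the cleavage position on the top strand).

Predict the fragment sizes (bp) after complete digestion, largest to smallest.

PvuII sites (CAGCTG) start at positions 54, 116, 137, 177.
PvuII cuts after base 3 of each site, so after positions 56, 118, 139, 179.
Linear molecule, 4 cuts → 5 fragments:
  1–56 → 56 bp
  57–118 → 62 bp
  119–139 → 21 bp
  140–179 → 40 bp
  180–188 → 9 bp
Sorted largest to smallest: 62, 56, 40, 21, 9 bp.

62, 56, 40, 21, 9 bp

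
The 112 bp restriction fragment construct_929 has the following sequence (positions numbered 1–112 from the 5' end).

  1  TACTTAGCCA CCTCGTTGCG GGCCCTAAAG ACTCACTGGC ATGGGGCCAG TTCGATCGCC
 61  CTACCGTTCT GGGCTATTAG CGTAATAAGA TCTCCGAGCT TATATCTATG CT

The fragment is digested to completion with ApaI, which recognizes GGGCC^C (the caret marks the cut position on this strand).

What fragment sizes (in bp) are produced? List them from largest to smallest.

88, 24 bp

The ApaI site (GGGCCC) starts at position 20.
ApaI cuts after base 5 of each site (before the last base), so after position 24.
Linear molecule, 1 cut → 2 fragments:
  1–24 → 24 bp
  25–112 → 88 bp
Sorted largest to smallest: 88, 24 bp.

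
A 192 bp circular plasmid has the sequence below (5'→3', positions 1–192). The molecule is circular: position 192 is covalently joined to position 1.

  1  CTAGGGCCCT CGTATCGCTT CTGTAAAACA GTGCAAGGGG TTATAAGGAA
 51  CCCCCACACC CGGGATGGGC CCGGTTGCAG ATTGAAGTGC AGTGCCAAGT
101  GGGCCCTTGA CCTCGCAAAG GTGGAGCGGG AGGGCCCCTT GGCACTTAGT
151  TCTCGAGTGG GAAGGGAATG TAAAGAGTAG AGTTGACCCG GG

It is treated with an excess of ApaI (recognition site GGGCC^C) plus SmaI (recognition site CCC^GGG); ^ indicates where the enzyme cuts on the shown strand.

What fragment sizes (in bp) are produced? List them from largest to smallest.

ApaI sites (GGGCCC) start at positions 4, 67, 101, 132.
ApaI cuts after base 5 of each site (before the last base), so after positions 8, 71, 105, 136.
SmaI sites (CCCGGG) start at positions 59, 187.
SmaI cuts after base 3 of each site, so after positions 61, 189.
Combined cut positions: 8, 61, 71, 105, 136, 189.
Circular molecule, 6 cuts → 6 fragments:
  9–61 → 53 bp
  62–71 → 10 bp
  72–105 → 34 bp
  106–136 → 31 bp
  137–189 → 53 bp
  190–192 then 1–8 → 3 + 8 = 11 bp
Sorted largest to smallest: 53, 53, 34, 31, 11, 10 bp.

53, 53, 34, 31, 11, 10 bp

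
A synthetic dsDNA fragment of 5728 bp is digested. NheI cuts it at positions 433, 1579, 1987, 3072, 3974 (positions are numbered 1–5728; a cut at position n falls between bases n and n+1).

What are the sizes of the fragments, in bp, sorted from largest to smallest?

1754, 1146, 1085, 902, 433, 408 bp

Linear molecule, 5 cuts → 6 fragments:
  433 − 0 = 433 bp
  1579 − 433 = 1146 bp
  1987 − 1579 = 408 bp
  3072 − 1987 = 1085 bp
  3974 − 3072 = 902 bp
  5728 − 3974 = 1754 bp
Sorted largest to smallest: 1754, 1146, 1085, 902, 433, 408 bp.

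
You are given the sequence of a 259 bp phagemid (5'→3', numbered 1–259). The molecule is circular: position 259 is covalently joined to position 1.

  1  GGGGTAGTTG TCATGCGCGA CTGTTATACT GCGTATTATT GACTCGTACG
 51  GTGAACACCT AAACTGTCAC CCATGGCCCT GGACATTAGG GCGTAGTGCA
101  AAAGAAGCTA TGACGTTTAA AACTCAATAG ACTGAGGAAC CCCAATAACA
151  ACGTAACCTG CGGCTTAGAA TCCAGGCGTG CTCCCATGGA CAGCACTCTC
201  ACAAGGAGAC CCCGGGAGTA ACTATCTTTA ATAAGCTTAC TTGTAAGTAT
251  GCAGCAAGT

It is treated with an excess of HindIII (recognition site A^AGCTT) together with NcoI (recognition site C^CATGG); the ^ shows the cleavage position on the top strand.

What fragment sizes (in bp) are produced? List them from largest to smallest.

The HindIII site (AAGCTT) starts at position 233.
HindIII cuts after the first base of each site, so after position 233.
NcoI sites (CCATGG) start at positions 71, 184.
NcoI cuts after the first base of each site, so after positions 71, 184.
Combined cut positions: 71, 184, 233.
Circular molecule, 3 cuts → 3 fragments:
  72–184 → 113 bp
  185–233 → 49 bp
  234–259 then 1–71 → 26 + 71 = 97 bp
Sorted largest to smallest: 113, 97, 49 bp.

113, 97, 49 bp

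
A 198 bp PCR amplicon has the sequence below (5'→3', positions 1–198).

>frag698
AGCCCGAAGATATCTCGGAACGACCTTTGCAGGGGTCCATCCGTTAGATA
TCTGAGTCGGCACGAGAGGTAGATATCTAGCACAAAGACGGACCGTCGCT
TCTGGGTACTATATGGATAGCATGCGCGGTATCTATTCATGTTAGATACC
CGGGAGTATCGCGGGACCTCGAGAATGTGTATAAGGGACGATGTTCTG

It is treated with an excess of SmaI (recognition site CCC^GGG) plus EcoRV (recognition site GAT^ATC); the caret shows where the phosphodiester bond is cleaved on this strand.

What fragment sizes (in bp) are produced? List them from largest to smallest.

77, 47, 38, 25, 11 bp

The SmaI site (CCCGGG) starts at position 149.
SmaI cuts after base 3 of each site, so after position 151.
EcoRV sites (GATATC) start at positions 9, 47, 72.
EcoRV cuts after base 3 of each site, so after positions 11, 49, 74.
Combined cut positions: 11, 49, 74, 151.
Linear molecule, 4 cuts → 5 fragments:
  1–11 → 11 bp
  12–49 → 38 bp
  50–74 → 25 bp
  75–151 → 77 bp
  152–198 → 47 bp
Sorted largest to smallest: 77, 47, 38, 25, 11 bp.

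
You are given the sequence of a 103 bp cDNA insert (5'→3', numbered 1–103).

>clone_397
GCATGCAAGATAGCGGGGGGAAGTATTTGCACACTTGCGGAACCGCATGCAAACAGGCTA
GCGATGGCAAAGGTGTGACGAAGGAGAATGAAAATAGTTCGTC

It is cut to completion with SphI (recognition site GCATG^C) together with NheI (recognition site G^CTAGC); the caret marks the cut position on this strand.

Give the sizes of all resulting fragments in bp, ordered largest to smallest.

SphI sites (GCATGC) start at positions 1, 45.
SphI cuts after base 5 of each site (before the last base), so after positions 5, 49.
The NheI site (GCTAGC) starts at position 57.
NheI cuts after the first base of each site, so after position 57.
Combined cut positions: 5, 49, 57.
Linear molecule, 3 cuts → 4 fragments:
  1–5 → 5 bp
  6–49 → 44 bp
  50–57 → 8 bp
  58–103 → 46 bp
Sorted largest to smallest: 46, 44, 8, 5 bp.

46, 44, 8, 5 bp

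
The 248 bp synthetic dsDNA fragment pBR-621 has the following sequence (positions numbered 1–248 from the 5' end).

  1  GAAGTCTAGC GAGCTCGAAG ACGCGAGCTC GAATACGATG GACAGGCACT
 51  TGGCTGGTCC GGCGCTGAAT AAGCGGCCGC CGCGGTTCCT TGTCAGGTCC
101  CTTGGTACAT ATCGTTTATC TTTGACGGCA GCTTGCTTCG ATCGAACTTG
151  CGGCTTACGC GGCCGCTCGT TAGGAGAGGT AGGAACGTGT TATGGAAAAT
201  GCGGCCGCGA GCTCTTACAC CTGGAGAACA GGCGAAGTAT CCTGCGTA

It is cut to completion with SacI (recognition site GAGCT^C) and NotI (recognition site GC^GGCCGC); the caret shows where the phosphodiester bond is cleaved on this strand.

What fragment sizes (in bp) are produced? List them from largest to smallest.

SacI sites (GAGCTC) start at positions 11, 25, 209.
SacI cuts after base 5 of each site (before the last base), so after positions 15, 29, 213.
NotI sites (GCGGCCGC) start at positions 73, 159, 201.
NotI cuts after base 2 of each site, so after positions 74, 160, 202.
Combined cut positions: 15, 29, 74, 160, 202, 213.
Linear molecule, 6 cuts → 7 fragments:
  1–15 → 15 bp
  16–29 → 14 bp
  30–74 → 45 bp
  75–160 → 86 bp
  161–202 → 42 bp
  203–213 → 11 bp
  214–248 → 35 bp
Sorted largest to smallest: 86, 45, 42, 35, 15, 14, 11 bp.

86, 45, 42, 35, 15, 14, 11 bp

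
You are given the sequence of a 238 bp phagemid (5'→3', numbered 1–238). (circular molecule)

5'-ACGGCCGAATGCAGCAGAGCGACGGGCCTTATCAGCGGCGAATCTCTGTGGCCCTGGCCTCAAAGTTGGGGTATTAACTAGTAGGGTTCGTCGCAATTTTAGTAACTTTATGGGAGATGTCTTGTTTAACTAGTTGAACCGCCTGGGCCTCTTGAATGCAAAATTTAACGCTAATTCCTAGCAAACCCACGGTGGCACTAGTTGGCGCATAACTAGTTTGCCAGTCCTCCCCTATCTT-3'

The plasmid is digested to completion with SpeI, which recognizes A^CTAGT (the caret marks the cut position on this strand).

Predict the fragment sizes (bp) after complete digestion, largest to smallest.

103, 68, 52, 15 bp

SpeI sites (ACTAGT) start at positions 77, 129, 197, 212.
SpeI cuts after the first base of each site, so after positions 77, 129, 197, 212.
Circular molecule, 4 cuts → 4 fragments:
  78–129 → 52 bp
  130–197 → 68 bp
  198–212 → 15 bp
  213–238 then 1–77 → 26 + 77 = 103 bp
Sorted largest to smallest: 103, 68, 52, 15 bp.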